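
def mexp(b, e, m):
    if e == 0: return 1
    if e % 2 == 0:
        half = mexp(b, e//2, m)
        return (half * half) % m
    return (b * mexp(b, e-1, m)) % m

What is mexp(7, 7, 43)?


mexp(7, 7, 43): e is odd, compute mexp(7, 6, 43)
  mexp(7, 6, 43): e is even, compute mexp(7, 3, 43)
    mexp(7, 3, 43): e is odd, compute mexp(7, 2, 43)
      mexp(7, 2, 43): e is even, compute mexp(7, 1, 43)
        mexp(7, 1, 43): e is odd, compute mexp(7, 0, 43)
          mexp(7, 0, 43) = 1
        (7 * 1) % 43 = 7
      half=7, (7*7) % 43 = 6
    (7 * 6) % 43 = 42
  half=42, (42*42) % 43 = 1
(7 * 1) % 43 = 7

7


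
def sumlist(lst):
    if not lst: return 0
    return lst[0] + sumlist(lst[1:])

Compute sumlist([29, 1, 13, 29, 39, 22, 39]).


sumlist([29, 1, 13, 29, 39, 22, 39]) = 29 + sumlist([1, 13, 29, 39, 22, 39])
sumlist([1, 13, 29, 39, 22, 39]) = 1 + sumlist([13, 29, 39, 22, 39])
sumlist([13, 29, 39, 22, 39]) = 13 + sumlist([29, 39, 22, 39])
sumlist([29, 39, 22, 39]) = 29 + sumlist([39, 22, 39])
sumlist([39, 22, 39]) = 39 + sumlist([22, 39])
sumlist([22, 39]) = 22 + sumlist([39])
sumlist([39]) = 39 + sumlist([])
sumlist([]) = 0  (base case)
Total: 29 + 1 + 13 + 29 + 39 + 22 + 39 + 0 = 172

172


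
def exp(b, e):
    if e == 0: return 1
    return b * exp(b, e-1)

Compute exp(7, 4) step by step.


exp(7, 4)
= 7 * exp(7, 3)
= 7 * 7 * exp(7, 2)
= 7 * 7 * 7 * exp(7, 1)
= 7 * 7 * 7 * 7 * exp(7, 0)
= 7 * 7 * 7 * 7 * 1
= 2401

2401


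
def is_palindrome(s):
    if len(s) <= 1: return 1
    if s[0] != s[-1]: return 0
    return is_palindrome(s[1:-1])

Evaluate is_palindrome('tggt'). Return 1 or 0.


is_palindrome('tggt'): s[0]='t' == s[-1]='t' -> check is_palindrome('gg')
is_palindrome('gg'): s[0]='g' == s[-1]='g' -> check is_palindrome('')
is_palindrome(''): len <= 1 -> return 1  (base case)
Result: 1 (palindrome)

1


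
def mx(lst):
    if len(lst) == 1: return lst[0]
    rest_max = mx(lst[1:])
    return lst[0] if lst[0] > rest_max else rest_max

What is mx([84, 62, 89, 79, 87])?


mx([84, 62, 89, 79, 87]): compare 84 with mx([62, 89, 79, 87])
mx([62, 89, 79, 87]): compare 62 with mx([89, 79, 87])
mx([89, 79, 87]): compare 89 with mx([79, 87])
mx([79, 87]): compare 79 with mx([87])
mx([87]) = 87  (base case)
Compare 79 with 87 -> 87
Compare 89 with 87 -> 89
Compare 62 with 89 -> 89
Compare 84 with 89 -> 89

89


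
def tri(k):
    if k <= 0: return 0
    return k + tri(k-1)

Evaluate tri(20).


tri(20)
= 20 + 19 + 18 + 17 + 16 + 15 + 14 + 13 + 12 + 11 + 10 + 9 + 8 + 7 + 6 + 5 + 4 + 3 + 2 + 1 + tri(0)
= 20 + 19 + 18 + 17 + 16 + 15 + 14 + 13 + 12 + 11 + 10 + 9 + 8 + 7 + 6 + 5 + 4 + 3 + 2 + 1 + 0
= 210

210


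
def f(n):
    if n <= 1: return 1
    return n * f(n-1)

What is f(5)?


f(5)
= 5 * f(4)
= 5 * 4 * f(3)
= 5 * 4 * 3 * f(2)
= 5 * 4 * 3 * 2 * f(1)
= 5 * 4 * 3 * 2 * 1
= 120

120


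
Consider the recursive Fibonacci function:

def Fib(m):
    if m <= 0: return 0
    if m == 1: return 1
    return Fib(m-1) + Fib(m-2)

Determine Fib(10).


Computing Fib(10) bottom-up:
Fib(0) = 0
Fib(1) = 1
Fib(2) = Fib(1) + Fib(0) = 1 + 0 = 1
Fib(3) = Fib(2) + Fib(1) = 1 + 1 = 2
Fib(4) = Fib(3) + Fib(2) = 2 + 1 = 3
Fib(5) = Fib(4) + Fib(3) = 3 + 2 = 5
Fib(6) = Fib(5) + Fib(4) = 5 + 3 = 8
Fib(7) = Fib(6) + Fib(5) = 8 + 5 = 13
Fib(8) = Fib(7) + Fib(6) = 13 + 8 = 21
Fib(9) = Fib(8) + Fib(7) = 21 + 13 = 34
Fib(10) = Fib(9) + Fib(8) = 34 + 21 = 55

55


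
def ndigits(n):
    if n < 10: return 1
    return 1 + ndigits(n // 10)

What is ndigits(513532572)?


ndigits(513532572) = 1 + ndigits(51353257)
ndigits(51353257) = 1 + ndigits(5135325)
ndigits(5135325) = 1 + ndigits(513532)
ndigits(513532) = 1 + ndigits(51353)
ndigits(51353) = 1 + ndigits(5135)
ndigits(5135) = 1 + ndigits(513)
ndigits(513) = 1 + ndigits(51)
ndigits(51) = 1 + ndigits(5)
ndigits(5) = 1  (base case: 5 < 10)
Unwinding: 1 + 1 + 1 + 1 + 1 + 1 + 1 + 1 + 1 = 9

9


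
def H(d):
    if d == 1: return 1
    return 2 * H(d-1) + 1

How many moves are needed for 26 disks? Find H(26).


H(26) = 2 * H(25) + 1
H(25) = 2 * H(24) + 1
H(24) = 2 * H(23) + 1
H(23) = 2 * H(22) + 1
H(22) = 2 * H(21) + 1
H(21) = 2 * H(20) + 1
H(20) = 2 * H(19) + 1
H(19) = 2 * H(18) + 1
H(18) = 2 * H(17) + 1
H(17) = 2 * H(16) + 1
H(16) = 2 * H(15) + 1
H(15) = 2 * H(14) + 1
H(14) = 2 * H(13) + 1
H(13) = 2 * H(12) + 1
H(12) = 2 * H(11) + 1
H(11) = 2 * H(10) + 1
H(10) = 2 * H(9) + 1
H(9) = 2 * H(8) + 1
H(8) = 2 * H(7) + 1
H(7) = 2 * H(6) + 1
H(6) = 2 * H(5) + 1
H(5) = 2 * H(4) + 1
H(4) = 2 * H(3) + 1
H(3) = 2 * H(2) + 1
H(2) = 2 * H(1) + 1
H(1) = 1  (base case)
H(2) = 2 * 1 + 1 = 3
H(3) = 2 * 3 + 1 = 7
H(4) = 2 * 7 + 1 = 15
H(5) = 2 * 15 + 1 = 31
H(6) = 2 * 31 + 1 = 63
H(7) = 2 * 63 + 1 = 127
H(8) = 2 * 127 + 1 = 255
H(9) = 2 * 255 + 1 = 511
H(10) = 2 * 511 + 1 = 1023
H(11) = 2 * 1023 + 1 = 2047
H(12) = 2 * 2047 + 1 = 4095
H(13) = 2 * 4095 + 1 = 8191
H(14) = 2 * 8191 + 1 = 16383
H(15) = 2 * 16383 + 1 = 32767
H(16) = 2 * 32767 + 1 = 65535
H(17) = 2 * 65535 + 1 = 131071
H(18) = 2 * 131071 + 1 = 262143
H(19) = 2 * 262143 + 1 = 524287
H(20) = 2 * 524287 + 1 = 1048575
H(21) = 2 * 1048575 + 1 = 2097151
H(22) = 2 * 2097151 + 1 = 4194303
H(23) = 2 * 4194303 + 1 = 8388607
H(24) = 2 * 8388607 + 1 = 16777215
H(25) = 2 * 16777215 + 1 = 33554431
H(26) = 2 * 33554431 + 1 = 67108863

67108863


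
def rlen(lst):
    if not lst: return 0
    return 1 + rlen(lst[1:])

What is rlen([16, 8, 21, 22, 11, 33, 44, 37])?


rlen([16, 8, 21, 22, 11, 33, 44, 37]) = 1 + rlen([8, 21, 22, 11, 33, 44, 37])
rlen([8, 21, 22, 11, 33, 44, 37]) = 1 + rlen([21, 22, 11, 33, 44, 37])
rlen([21, 22, 11, 33, 44, 37]) = 1 + rlen([22, 11, 33, 44, 37])
rlen([22, 11, 33, 44, 37]) = 1 + rlen([11, 33, 44, 37])
rlen([11, 33, 44, 37]) = 1 + rlen([33, 44, 37])
rlen([33, 44, 37]) = 1 + rlen([44, 37])
rlen([44, 37]) = 1 + rlen([37])
rlen([37]) = 1 + rlen([])
rlen([]) = 0  (base case)
Unwinding: 1 + 1 + 1 + 1 + 1 + 1 + 1 + 1 + 0 = 8

8


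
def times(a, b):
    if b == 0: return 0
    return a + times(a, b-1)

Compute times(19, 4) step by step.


times(19, 4) = 19 + times(19, 3)
times(19, 3) = 19 + times(19, 2)
times(19, 2) = 19 + times(19, 1)
times(19, 1) = 19 + times(19, 0)
times(19, 0) = 0  (base case)
Total: 19 + 19 + 19 + 19 + 0 = 76

76


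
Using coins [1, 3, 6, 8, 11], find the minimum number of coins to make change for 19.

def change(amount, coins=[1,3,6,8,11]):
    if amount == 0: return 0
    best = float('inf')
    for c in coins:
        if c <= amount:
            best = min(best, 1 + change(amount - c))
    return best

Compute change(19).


Building up with DP:
change(0) = 0
change(1) = min(1+change(0)=1+0=1) = 1
change(2) = min(1+change(1)=1+1=2) = 2
change(3) = min(1+change(2)=1+2=3, 1+change(0)=1+0=1) = 1
change(4) = min(1+change(3)=1+1=2, 1+change(1)=1+1=2) = 2
change(5) = min(1+change(4)=1+2=3, 1+change(2)=1+2=3) = 3
change(6) = min(1+change(5)=1+3=4, 1+change(3)=1+1=2, 1+change(0)=1+0=1) = 1
change(7) = min(1+change(6)=1+1=2, 1+change(4)=1+2=3, 1+change(1)=1+1=2) = 2
change(8) = min(1+change(7)=1+2=3, 1+change(5)=1+3=4, 1+change(2)=1+2=3, 1+change(0)=1+0=1) = 1
change(9) = min(1+change(8)=1+1=2, 1+change(6)=1+1=2, 1+change(3)=1+1=2, 1+change(1)=1+1=2) = 2
change(10) = min(1+change(9)=1+2=3, 1+change(7)=1+2=3, 1+change(4)=1+2=3, 1+change(2)=1+2=3) = 3
change(11) = min(1+change(10)=1+3=4, 1+change(8)=1+1=2, 1+change(5)=1+3=4, 1+change(3)=1+1=2, 1+change(0)=1+0=1) = 1
change(12) = min(1+change(11)=1+1=2, 1+change(9)=1+2=3, 1+change(6)=1+1=2, 1+change(4)=1+2=3, 1+change(1)=1+1=2) = 2
change(13) = min(1+change(12)=1+2=3, 1+change(10)=1+3=4, 1+change(7)=1+2=3, 1+change(5)=1+3=4, 1+change(2)=1+2=3) = 3
change(14) = min(1+change(13)=1+3=4, 1+change(11)=1+1=2, 1+change(8)=1+1=2, 1+change(6)=1+1=2, 1+change(3)=1+1=2) = 2
change(15) = min(1+change(14)=1+2=3, 1+change(12)=1+2=3, 1+change(9)=1+2=3, 1+change(7)=1+2=3, 1+change(4)=1+2=3) = 3
change(16) = min(1+change(15)=1+3=4, 1+change(13)=1+3=4, 1+change(10)=1+3=4, 1+change(8)=1+1=2, 1+change(5)=1+3=4) = 2
change(17) = min(1+change(16)=1+2=3, 1+change(14)=1+2=3, 1+change(11)=1+1=2, 1+change(9)=1+2=3, 1+change(6)=1+1=2) = 2
change(18) = min(1+change(17)=1+2=3, 1+change(15)=1+3=4, 1+change(12)=1+2=3, 1+change(10)=1+3=4, 1+change(7)=1+2=3) = 3
change(19) = min(1+change(18)=1+3=4, 1+change(16)=1+2=3, 1+change(13)=1+3=4, 1+change(11)=1+1=2, 1+change(8)=1+1=2) = 2

2


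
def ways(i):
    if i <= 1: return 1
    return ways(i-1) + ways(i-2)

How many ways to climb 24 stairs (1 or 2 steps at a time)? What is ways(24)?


Building up from base cases:
ways(0) = 1
ways(1) = 1
ways(2) = ways(1) + ways(0) = 1 + 1 = 2
ways(3) = ways(2) + ways(1) = 2 + 1 = 3
ways(4) = ways(3) + ways(2) = 3 + 2 = 5
ways(5) = ways(4) + ways(3) = 5 + 3 = 8
ways(6) = ways(5) + ways(4) = 8 + 5 = 13
ways(7) = ways(6) + ways(5) = 13 + 8 = 21
ways(8) = ways(7) + ways(6) = 21 + 13 = 34
ways(9) = ways(8) + ways(7) = 34 + 21 = 55
ways(10) = ways(9) + ways(8) = 55 + 34 = 89
ways(11) = ways(10) + ways(9) = 89 + 55 = 144
ways(12) = ways(11) + ways(10) = 144 + 89 = 233
ways(13) = ways(12) + ways(11) = 233 + 144 = 377
ways(14) = ways(13) + ways(12) = 377 + 233 = 610
ways(15) = ways(14) + ways(13) = 610 + 377 = 987
ways(16) = ways(15) + ways(14) = 987 + 610 = 1597
ways(17) = ways(16) + ways(15) = 1597 + 987 = 2584
ways(18) = ways(17) + ways(16) = 2584 + 1597 = 4181
ways(19) = ways(18) + ways(17) = 4181 + 2584 = 6765
ways(20) = ways(19) + ways(18) = 6765 + 4181 = 10946
ways(21) = ways(20) + ways(19) = 10946 + 6765 = 17711
ways(22) = ways(21) + ways(20) = 17711 + 10946 = 28657
ways(23) = ways(22) + ways(21) = 28657 + 17711 = 46368
ways(24) = ways(23) + ways(22) = 46368 + 28657 = 75025

75025


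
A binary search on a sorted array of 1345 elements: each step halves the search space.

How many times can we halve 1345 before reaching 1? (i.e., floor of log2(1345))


1345 / 2 = 672
672 / 2 = 336
336 / 2 = 168
168 / 2 = 84
84 / 2 = 42
42 / 2 = 21
21 / 2 = 10
10 / 2 = 5
5 / 2 = 2
2 / 2 = 1
Reached 1 after 10 halvings

10


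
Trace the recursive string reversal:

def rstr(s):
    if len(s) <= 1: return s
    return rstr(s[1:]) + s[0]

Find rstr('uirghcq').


rstr('uirghcq') = rstr('irghcq') + 'u'
rstr('irghcq') = rstr('rghcq') + 'i'
rstr('rghcq') = rstr('ghcq') + 'r'
rstr('ghcq') = rstr('hcq') + 'g'
rstr('hcq') = rstr('cq') + 'h'
rstr('cq') = rstr('q') + 'c'
rstr('q') = 'q'  (base case)
Concatenating: 'q' + 'c' + 'h' + 'g' + 'r' + 'i' + 'u' = 'qchgriu'

qchgriu


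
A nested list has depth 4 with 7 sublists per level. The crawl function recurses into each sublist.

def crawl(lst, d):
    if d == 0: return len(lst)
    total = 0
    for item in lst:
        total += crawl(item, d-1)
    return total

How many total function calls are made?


At depth 0 (root): 1 call
At depth 1: each of 1 parents calls crawl on 7 children = 7 calls
At depth 2: each of 7 parents calls crawl on 7 children = 49 calls
At depth 3: each of 49 parents calls crawl on 7 children = 343 calls
At depth 4: each of 343 parents calls crawl on 7 children = 2401 calls
Total: 1 + 7 + 49 + 343 + 2401 = 2801

2801


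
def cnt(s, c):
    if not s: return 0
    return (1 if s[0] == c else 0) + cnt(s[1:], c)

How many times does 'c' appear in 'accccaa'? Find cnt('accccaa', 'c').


s[0]='a' != 'c' -> 0
s[0]='c' == 'c' -> 1
s[0]='c' == 'c' -> 1
s[0]='c' == 'c' -> 1
s[0]='c' == 'c' -> 1
s[0]='a' != 'c' -> 0
s[0]='a' != 'c' -> 0
Sum: 0 + 1 + 1 + 1 + 1 + 0 + 0 = 4

4


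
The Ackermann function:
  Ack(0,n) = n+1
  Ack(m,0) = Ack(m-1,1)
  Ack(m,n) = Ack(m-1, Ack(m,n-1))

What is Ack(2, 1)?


Ack(2, 1) = Ack(1, Ack(2, 0))
  Ack(2, 0) = Ack(1, 1)
    Ack(1, 1) = Ack(0, Ack(1, 0))
      Ack(1, 0) = Ack(0, 1)
        Ack(0, 1) = 2
      = Ack(0, 2)
      Ack(0, 2) = 3
  = Ack(1, 3)
  Ack(1, 3) = Ack(0, Ack(1, 2))
    Ack(1, 2) = Ack(0, Ack(1, 1))
      Ack(1, 1) = Ack(0, Ack(1, 0))
        Ack(1, 0) = Ack(0, 1)
          Ack(0, 1) = 2
        = Ack(0, 2)
        Ack(0, 2) = 3
      = Ack(0, 3)
      Ack(0, 3) = 4
    = Ack(0, 4)
    Ack(0, 4) = 5
Result: Ack(2, 1) = 5

5


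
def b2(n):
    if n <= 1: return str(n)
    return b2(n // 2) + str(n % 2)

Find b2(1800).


b2(1800) = b2(900) + '0'
b2(900) = b2(450) + '0'
b2(450) = b2(225) + '0'
b2(225) = b2(112) + '1'
b2(112) = b2(56) + '0'
b2(56) = b2(28) + '0'
b2(28) = b2(14) + '0'
b2(14) = b2(7) + '0'
b2(7) = b2(3) + '1'
b2(3) = b2(1) + '1'
b2(1) = '1'  (base case)
Concatenating: '1' + '1' + '1' + '0' + '0' + '0' + '0' + '1' + '0' + '0' + '0' = '11100001000'

11100001000


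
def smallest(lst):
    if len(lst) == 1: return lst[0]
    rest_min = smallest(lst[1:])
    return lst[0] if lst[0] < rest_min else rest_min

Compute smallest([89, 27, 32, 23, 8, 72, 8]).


smallest([89, 27, 32, 23, 8, 72, 8]): compare 89 with smallest([27, 32, 23, 8, 72, 8])
smallest([27, 32, 23, 8, 72, 8]): compare 27 with smallest([32, 23, 8, 72, 8])
smallest([32, 23, 8, 72, 8]): compare 32 with smallest([23, 8, 72, 8])
smallest([23, 8, 72, 8]): compare 23 with smallest([8, 72, 8])
smallest([8, 72, 8]): compare 8 with smallest([72, 8])
smallest([72, 8]): compare 72 with smallest([8])
smallest([8]) = 8  (base case)
Compare 72 with 8 -> 8
Compare 8 with 8 -> 8
Compare 23 with 8 -> 8
Compare 32 with 8 -> 8
Compare 27 with 8 -> 8
Compare 89 with 8 -> 8

8


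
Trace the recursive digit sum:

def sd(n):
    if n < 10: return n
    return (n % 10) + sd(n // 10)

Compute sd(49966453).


sd(49966453) = 3 + sd(4996645)
sd(4996645) = 5 + sd(499664)
sd(499664) = 4 + sd(49966)
sd(49966) = 6 + sd(4996)
sd(4996) = 6 + sd(499)
sd(499) = 9 + sd(49)
sd(49) = 9 + sd(4)
sd(4) = 4  (base case)
Total: 3 + 5 + 4 + 6 + 6 + 9 + 9 + 4 = 46

46


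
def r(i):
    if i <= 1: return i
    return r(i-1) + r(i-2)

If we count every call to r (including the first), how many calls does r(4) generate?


Let C(n) = total calls for r(n)
C(0) = 1, C(1) = 1
C(2) = 1 + C(1) + C(0) = 1 + 1 + 1 = 3
C(3) = 1 + C(2) + C(1) = 1 + 3 + 1 = 5
C(4) = 1 + C(3) + C(2) = 1 + 5 + 3 = 9

9


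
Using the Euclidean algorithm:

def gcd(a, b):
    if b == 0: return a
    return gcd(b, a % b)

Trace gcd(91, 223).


gcd(91, 223) = gcd(223, 91)
gcd(223, 91) = gcd(91, 41)
gcd(91, 41) = gcd(41, 9)
gcd(41, 9) = gcd(9, 5)
gcd(9, 5) = gcd(5, 4)
gcd(5, 4) = gcd(4, 1)
gcd(4, 1) = gcd(1, 0)
gcd(1, 0) = 1  (base case)

1


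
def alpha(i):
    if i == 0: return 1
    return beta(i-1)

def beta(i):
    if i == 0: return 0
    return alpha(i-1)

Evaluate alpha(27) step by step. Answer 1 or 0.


alpha(27) = beta(26)
beta(26) = alpha(25)
alpha(25) = beta(24)
beta(24) = alpha(23)
alpha(23) = beta(22)
beta(22) = alpha(21)
alpha(21) = beta(20)
beta(20) = alpha(19)
alpha(19) = beta(18)
beta(18) = alpha(17)
alpha(17) = beta(16)
beta(16) = alpha(15)
alpha(15) = beta(14)
beta(14) = alpha(13)
alpha(13) = beta(12)
beta(12) = alpha(11)
alpha(11) = beta(10)
beta(10) = alpha(9)
alpha(9) = beta(8)
beta(8) = alpha(7)
alpha(7) = beta(6)
beta(6) = alpha(5)
alpha(5) = beta(4)
beta(4) = alpha(3)
alpha(3) = beta(2)
beta(2) = alpha(1)
alpha(1) = beta(0)
beta(0) = 0  (base case)
Result: 0

0


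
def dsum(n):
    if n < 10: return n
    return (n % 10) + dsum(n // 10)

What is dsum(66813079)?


dsum(66813079) = 9 + dsum(6681307)
dsum(6681307) = 7 + dsum(668130)
dsum(668130) = 0 + dsum(66813)
dsum(66813) = 3 + dsum(6681)
dsum(6681) = 1 + dsum(668)
dsum(668) = 8 + dsum(66)
dsum(66) = 6 + dsum(6)
dsum(6) = 6  (base case)
Total: 9 + 7 + 0 + 3 + 1 + 8 + 6 + 6 = 40

40


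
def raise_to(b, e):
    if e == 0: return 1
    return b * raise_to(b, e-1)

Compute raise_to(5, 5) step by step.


raise_to(5, 5)
= 5 * raise_to(5, 4)
= 5 * 5 * raise_to(5, 3)
= 5 * 5 * 5 * raise_to(5, 2)
= 5 * 5 * 5 * 5 * raise_to(5, 1)
= 5 * 5 * 5 * 5 * 5 * raise_to(5, 0)
= 5 * 5 * 5 * 5 * 5 * 1
= 3125

3125


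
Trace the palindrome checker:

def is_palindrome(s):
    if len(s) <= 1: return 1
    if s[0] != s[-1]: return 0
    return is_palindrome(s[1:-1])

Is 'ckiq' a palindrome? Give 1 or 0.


is_palindrome('ckiq'): s[0]='c' != s[-1]='q' -> return 0
Result: 0 (not a palindrome)

0


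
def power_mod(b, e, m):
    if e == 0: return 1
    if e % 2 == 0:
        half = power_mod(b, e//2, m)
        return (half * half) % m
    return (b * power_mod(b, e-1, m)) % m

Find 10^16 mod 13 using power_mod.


power_mod(10, 16, 13): e is even, compute power_mod(10, 8, 13)
  power_mod(10, 8, 13): e is even, compute power_mod(10, 4, 13)
    power_mod(10, 4, 13): e is even, compute power_mod(10, 2, 13)
      power_mod(10, 2, 13): e is even, compute power_mod(10, 1, 13)
        power_mod(10, 1, 13): e is odd, compute power_mod(10, 0, 13)
          power_mod(10, 0, 13) = 1
        (10 * 1) % 13 = 10
      half=10, (10*10) % 13 = 9
    half=9, (9*9) % 13 = 3
  half=3, (3*3) % 13 = 9
half=9, (9*9) % 13 = 3

3


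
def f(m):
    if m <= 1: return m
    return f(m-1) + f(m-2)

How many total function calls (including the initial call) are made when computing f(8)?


Let C(n) = total calls for f(n)
C(0) = 1, C(1) = 1
C(2) = 1 + C(1) + C(0) = 1 + 1 + 1 = 3
C(3) = 1 + C(2) + C(1) = 1 + 3 + 1 = 5
C(4) = 1 + C(3) + C(2) = 1 + 5 + 3 = 9
C(5) = 1 + C(4) + C(3) = 1 + 9 + 5 = 15
C(6) = 1 + C(5) + C(4) = 1 + 15 + 9 = 25
C(7) = 1 + C(6) + C(5) = 1 + 25 + 15 = 41
C(8) = 1 + C(7) + C(6) = 1 + 41 + 25 = 67

67


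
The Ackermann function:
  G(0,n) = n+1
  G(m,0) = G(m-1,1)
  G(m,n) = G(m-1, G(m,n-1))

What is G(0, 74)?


G(0, 74) = 75
Result: G(0, 74) = 75

75


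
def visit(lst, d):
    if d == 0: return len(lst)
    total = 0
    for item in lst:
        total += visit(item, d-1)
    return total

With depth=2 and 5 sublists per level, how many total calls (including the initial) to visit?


At depth 0 (root): 1 call
At depth 1: each of 1 parents calls visit on 5 children = 5 calls
At depth 2: each of 5 parents calls visit on 5 children = 25 calls
Total: 1 + 5 + 25 = 31

31


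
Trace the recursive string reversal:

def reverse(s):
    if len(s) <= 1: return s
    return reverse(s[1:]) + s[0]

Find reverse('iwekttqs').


reverse('iwekttqs') = reverse('wekttqs') + 'i'
reverse('wekttqs') = reverse('ekttqs') + 'w'
reverse('ekttqs') = reverse('kttqs') + 'e'
reverse('kttqs') = reverse('ttqs') + 'k'
reverse('ttqs') = reverse('tqs') + 't'
reverse('tqs') = reverse('qs') + 't'
reverse('qs') = reverse('s') + 'q'
reverse('s') = 's'  (base case)
Concatenating: 's' + 'q' + 't' + 't' + 'k' + 'e' + 'w' + 'i' = 'sqttkewi'

sqttkewi


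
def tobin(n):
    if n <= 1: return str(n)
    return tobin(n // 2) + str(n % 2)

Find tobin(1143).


tobin(1143) = tobin(571) + '1'
tobin(571) = tobin(285) + '1'
tobin(285) = tobin(142) + '1'
tobin(142) = tobin(71) + '0'
tobin(71) = tobin(35) + '1'
tobin(35) = tobin(17) + '1'
tobin(17) = tobin(8) + '1'
tobin(8) = tobin(4) + '0'
tobin(4) = tobin(2) + '0'
tobin(2) = tobin(1) + '0'
tobin(1) = '1'  (base case)
Concatenating: '1' + '0' + '0' + '0' + '1' + '1' + '1' + '0' + '1' + '1' + '1' = '10001110111'

10001110111


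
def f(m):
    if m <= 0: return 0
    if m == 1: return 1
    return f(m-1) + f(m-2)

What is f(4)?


Computing f(4) bottom-up:
f(0) = 0
f(1) = 1
f(2) = f(1) + f(0) = 1 + 0 = 1
f(3) = f(2) + f(1) = 1 + 1 = 2
f(4) = f(3) + f(2) = 2 + 1 = 3

3


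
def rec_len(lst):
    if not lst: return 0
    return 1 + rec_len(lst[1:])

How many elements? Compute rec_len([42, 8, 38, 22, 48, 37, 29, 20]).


rec_len([42, 8, 38, 22, 48, 37, 29, 20]) = 1 + rec_len([8, 38, 22, 48, 37, 29, 20])
rec_len([8, 38, 22, 48, 37, 29, 20]) = 1 + rec_len([38, 22, 48, 37, 29, 20])
rec_len([38, 22, 48, 37, 29, 20]) = 1 + rec_len([22, 48, 37, 29, 20])
rec_len([22, 48, 37, 29, 20]) = 1 + rec_len([48, 37, 29, 20])
rec_len([48, 37, 29, 20]) = 1 + rec_len([37, 29, 20])
rec_len([37, 29, 20]) = 1 + rec_len([29, 20])
rec_len([29, 20]) = 1 + rec_len([20])
rec_len([20]) = 1 + rec_len([])
rec_len([]) = 0  (base case)
Unwinding: 1 + 1 + 1 + 1 + 1 + 1 + 1 + 1 + 0 = 8

8


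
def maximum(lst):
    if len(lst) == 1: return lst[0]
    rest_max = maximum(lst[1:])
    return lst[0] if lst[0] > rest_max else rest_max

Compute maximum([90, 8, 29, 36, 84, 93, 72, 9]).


maximum([90, 8, 29, 36, 84, 93, 72, 9]): compare 90 with maximum([8, 29, 36, 84, 93, 72, 9])
maximum([8, 29, 36, 84, 93, 72, 9]): compare 8 with maximum([29, 36, 84, 93, 72, 9])
maximum([29, 36, 84, 93, 72, 9]): compare 29 with maximum([36, 84, 93, 72, 9])
maximum([36, 84, 93, 72, 9]): compare 36 with maximum([84, 93, 72, 9])
maximum([84, 93, 72, 9]): compare 84 with maximum([93, 72, 9])
maximum([93, 72, 9]): compare 93 with maximum([72, 9])
maximum([72, 9]): compare 72 with maximum([9])
maximum([9]) = 9  (base case)
Compare 72 with 9 -> 72
Compare 93 with 72 -> 93
Compare 84 with 93 -> 93
Compare 36 with 93 -> 93
Compare 29 with 93 -> 93
Compare 8 with 93 -> 93
Compare 90 with 93 -> 93

93


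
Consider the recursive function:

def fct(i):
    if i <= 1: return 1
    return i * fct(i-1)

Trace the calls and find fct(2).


fct(2)
= 2 * fct(1)
= 2 * 1
= 2

2


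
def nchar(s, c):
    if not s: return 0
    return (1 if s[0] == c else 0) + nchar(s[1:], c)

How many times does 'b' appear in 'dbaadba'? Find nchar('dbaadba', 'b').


s[0]='d' != 'b' -> 0
s[0]='b' == 'b' -> 1
s[0]='a' != 'b' -> 0
s[0]='a' != 'b' -> 0
s[0]='d' != 'b' -> 0
s[0]='b' == 'b' -> 1
s[0]='a' != 'b' -> 0
Sum: 0 + 1 + 0 + 0 + 0 + 1 + 0 = 2

2


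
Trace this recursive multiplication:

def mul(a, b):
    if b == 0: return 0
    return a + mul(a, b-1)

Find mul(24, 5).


mul(24, 5) = 24 + mul(24, 4)
mul(24, 4) = 24 + mul(24, 3)
mul(24, 3) = 24 + mul(24, 2)
mul(24, 2) = 24 + mul(24, 1)
mul(24, 1) = 24 + mul(24, 0)
mul(24, 0) = 0  (base case)
Total: 24 + 24 + 24 + 24 + 24 + 0 = 120

120


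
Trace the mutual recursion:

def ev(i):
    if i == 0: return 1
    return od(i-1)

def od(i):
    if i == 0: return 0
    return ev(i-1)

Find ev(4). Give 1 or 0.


ev(4) = od(3)
od(3) = ev(2)
ev(2) = od(1)
od(1) = ev(0)
ev(0) = 1  (base case)
Result: 1

1


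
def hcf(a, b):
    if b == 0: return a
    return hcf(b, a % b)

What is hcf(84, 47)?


hcf(84, 47) = hcf(47, 37)
hcf(47, 37) = hcf(37, 10)
hcf(37, 10) = hcf(10, 7)
hcf(10, 7) = hcf(7, 3)
hcf(7, 3) = hcf(3, 1)
hcf(3, 1) = hcf(1, 0)
hcf(1, 0) = 1  (base case)

1


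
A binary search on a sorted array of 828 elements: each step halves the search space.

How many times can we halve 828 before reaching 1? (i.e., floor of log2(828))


828 / 2 = 414
414 / 2 = 207
207 / 2 = 103
103 / 2 = 51
51 / 2 = 25
25 / 2 = 12
12 / 2 = 6
6 / 2 = 3
3 / 2 = 1
Reached 1 after 9 halvings

9


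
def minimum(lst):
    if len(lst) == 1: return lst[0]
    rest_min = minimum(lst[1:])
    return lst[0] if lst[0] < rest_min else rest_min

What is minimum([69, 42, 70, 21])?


minimum([69, 42, 70, 21]): compare 69 with minimum([42, 70, 21])
minimum([42, 70, 21]): compare 42 with minimum([70, 21])
minimum([70, 21]): compare 70 with minimum([21])
minimum([21]) = 21  (base case)
Compare 70 with 21 -> 21
Compare 42 with 21 -> 21
Compare 69 with 21 -> 21

21


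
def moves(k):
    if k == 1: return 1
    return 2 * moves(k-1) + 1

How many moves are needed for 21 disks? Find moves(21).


moves(21) = 2 * moves(20) + 1
moves(20) = 2 * moves(19) + 1
moves(19) = 2 * moves(18) + 1
moves(18) = 2 * moves(17) + 1
moves(17) = 2 * moves(16) + 1
moves(16) = 2 * moves(15) + 1
moves(15) = 2 * moves(14) + 1
moves(14) = 2 * moves(13) + 1
moves(13) = 2 * moves(12) + 1
moves(12) = 2 * moves(11) + 1
moves(11) = 2 * moves(10) + 1
moves(10) = 2 * moves(9) + 1
moves(9) = 2 * moves(8) + 1
moves(8) = 2 * moves(7) + 1
moves(7) = 2 * moves(6) + 1
moves(6) = 2 * moves(5) + 1
moves(5) = 2 * moves(4) + 1
moves(4) = 2 * moves(3) + 1
moves(3) = 2 * moves(2) + 1
moves(2) = 2 * moves(1) + 1
moves(1) = 1  (base case)
moves(2) = 2 * 1 + 1 = 3
moves(3) = 2 * 3 + 1 = 7
moves(4) = 2 * 7 + 1 = 15
moves(5) = 2 * 15 + 1 = 31
moves(6) = 2 * 31 + 1 = 63
moves(7) = 2 * 63 + 1 = 127
moves(8) = 2 * 127 + 1 = 255
moves(9) = 2 * 255 + 1 = 511
moves(10) = 2 * 511 + 1 = 1023
moves(11) = 2 * 1023 + 1 = 2047
moves(12) = 2 * 2047 + 1 = 4095
moves(13) = 2 * 4095 + 1 = 8191
moves(14) = 2 * 8191 + 1 = 16383
moves(15) = 2 * 16383 + 1 = 32767
moves(16) = 2 * 32767 + 1 = 65535
moves(17) = 2 * 65535 + 1 = 131071
moves(18) = 2 * 131071 + 1 = 262143
moves(19) = 2 * 262143 + 1 = 524287
moves(20) = 2 * 524287 + 1 = 1048575
moves(21) = 2 * 1048575 + 1 = 2097151

2097151


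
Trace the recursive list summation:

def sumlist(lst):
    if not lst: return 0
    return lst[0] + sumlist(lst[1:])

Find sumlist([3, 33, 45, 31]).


sumlist([3, 33, 45, 31]) = 3 + sumlist([33, 45, 31])
sumlist([33, 45, 31]) = 33 + sumlist([45, 31])
sumlist([45, 31]) = 45 + sumlist([31])
sumlist([31]) = 31 + sumlist([])
sumlist([]) = 0  (base case)
Total: 3 + 33 + 45 + 31 + 0 = 112

112


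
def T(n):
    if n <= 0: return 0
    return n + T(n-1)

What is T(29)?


T(29)
= 29 + 28 + 27 + 26 + 25 + 24 + 23 + 22 + 21 + 20 + 19 + 18 + 17 + 16 + 15 + 14 + 13 + 12 + 11 + 10 + 9 + 8 + 7 + 6 + 5 + 4 + 3 + 2 + 1 + T(0)
= 29 + 28 + 27 + 26 + 25 + 24 + 23 + 22 + 21 + 20 + 19 + 18 + 17 + 16 + 15 + 14 + 13 + 12 + 11 + 10 + 9 + 8 + 7 + 6 + 5 + 4 + 3 + 2 + 1 + 0
= 435

435


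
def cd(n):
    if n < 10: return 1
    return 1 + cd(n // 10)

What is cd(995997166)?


cd(995997166) = 1 + cd(99599716)
cd(99599716) = 1 + cd(9959971)
cd(9959971) = 1 + cd(995997)
cd(995997) = 1 + cd(99599)
cd(99599) = 1 + cd(9959)
cd(9959) = 1 + cd(995)
cd(995) = 1 + cd(99)
cd(99) = 1 + cd(9)
cd(9) = 1  (base case: 9 < 10)
Unwinding: 1 + 1 + 1 + 1 + 1 + 1 + 1 + 1 + 1 = 9

9


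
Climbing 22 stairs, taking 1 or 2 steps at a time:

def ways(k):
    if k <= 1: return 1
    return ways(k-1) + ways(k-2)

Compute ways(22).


Building up from base cases:
ways(0) = 1
ways(1) = 1
ways(2) = ways(1) + ways(0) = 1 + 1 = 2
ways(3) = ways(2) + ways(1) = 2 + 1 = 3
ways(4) = ways(3) + ways(2) = 3 + 2 = 5
ways(5) = ways(4) + ways(3) = 5 + 3 = 8
ways(6) = ways(5) + ways(4) = 8 + 5 = 13
ways(7) = ways(6) + ways(5) = 13 + 8 = 21
ways(8) = ways(7) + ways(6) = 21 + 13 = 34
ways(9) = ways(8) + ways(7) = 34 + 21 = 55
ways(10) = ways(9) + ways(8) = 55 + 34 = 89
ways(11) = ways(10) + ways(9) = 89 + 55 = 144
ways(12) = ways(11) + ways(10) = 144 + 89 = 233
ways(13) = ways(12) + ways(11) = 233 + 144 = 377
ways(14) = ways(13) + ways(12) = 377 + 233 = 610
ways(15) = ways(14) + ways(13) = 610 + 377 = 987
ways(16) = ways(15) + ways(14) = 987 + 610 = 1597
ways(17) = ways(16) + ways(15) = 1597 + 987 = 2584
ways(18) = ways(17) + ways(16) = 2584 + 1597 = 4181
ways(19) = ways(18) + ways(17) = 4181 + 2584 = 6765
ways(20) = ways(19) + ways(18) = 6765 + 4181 = 10946
ways(21) = ways(20) + ways(19) = 10946 + 6765 = 17711
ways(22) = ways(21) + ways(20) = 17711 + 10946 = 28657

28657


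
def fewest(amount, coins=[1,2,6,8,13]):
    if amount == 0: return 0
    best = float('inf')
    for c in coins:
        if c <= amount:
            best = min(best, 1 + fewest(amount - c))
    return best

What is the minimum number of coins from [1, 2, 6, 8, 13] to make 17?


Building up with DP:
fewest(0) = 0
fewest(1) = min(1+fewest(0)=1+0=1) = 1
fewest(2) = min(1+fewest(1)=1+1=2, 1+fewest(0)=1+0=1) = 1
fewest(3) = min(1+fewest(2)=1+1=2, 1+fewest(1)=1+1=2) = 2
fewest(4) = min(1+fewest(3)=1+2=3, 1+fewest(2)=1+1=2) = 2
fewest(5) = min(1+fewest(4)=1+2=3, 1+fewest(3)=1+2=3) = 3
fewest(6) = min(1+fewest(5)=1+3=4, 1+fewest(4)=1+2=3, 1+fewest(0)=1+0=1) = 1
fewest(7) = min(1+fewest(6)=1+1=2, 1+fewest(5)=1+3=4, 1+fewest(1)=1+1=2) = 2
fewest(8) = min(1+fewest(7)=1+2=3, 1+fewest(6)=1+1=2, 1+fewest(2)=1+1=2, 1+fewest(0)=1+0=1) = 1
fewest(9) = min(1+fewest(8)=1+1=2, 1+fewest(7)=1+2=3, 1+fewest(3)=1+2=3, 1+fewest(1)=1+1=2) = 2
fewest(10) = min(1+fewest(9)=1+2=3, 1+fewest(8)=1+1=2, 1+fewest(4)=1+2=3, 1+fewest(2)=1+1=2) = 2
fewest(11) = min(1+fewest(10)=1+2=3, 1+fewest(9)=1+2=3, 1+fewest(5)=1+3=4, 1+fewest(3)=1+2=3) = 3
fewest(12) = min(1+fewest(11)=1+3=4, 1+fewest(10)=1+2=3, 1+fewest(6)=1+1=2, 1+fewest(4)=1+2=3) = 2
fewest(13) = min(1+fewest(12)=1+2=3, 1+fewest(11)=1+3=4, 1+fewest(7)=1+2=3, 1+fewest(5)=1+3=4, 1+fewest(0)=1+0=1) = 1
fewest(14) = min(1+fewest(13)=1+1=2, 1+fewest(12)=1+2=3, 1+fewest(8)=1+1=2, 1+fewest(6)=1+1=2, 1+fewest(1)=1+1=2) = 2
fewest(15) = min(1+fewest(14)=1+2=3, 1+fewest(13)=1+1=2, 1+fewest(9)=1+2=3, 1+fewest(7)=1+2=3, 1+fewest(2)=1+1=2) = 2
fewest(16) = min(1+fewest(15)=1+2=3, 1+fewest(14)=1+2=3, 1+fewest(10)=1+2=3, 1+fewest(8)=1+1=2, 1+fewest(3)=1+2=3) = 2
fewest(17) = min(1+fewest(16)=1+2=3, 1+fewest(15)=1+2=3, 1+fewest(11)=1+3=4, 1+fewest(9)=1+2=3, 1+fewest(4)=1+2=3) = 3

3


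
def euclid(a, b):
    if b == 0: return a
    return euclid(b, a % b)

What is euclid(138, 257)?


euclid(138, 257) = euclid(257, 138)
euclid(257, 138) = euclid(138, 119)
euclid(138, 119) = euclid(119, 19)
euclid(119, 19) = euclid(19, 5)
euclid(19, 5) = euclid(5, 4)
euclid(5, 4) = euclid(4, 1)
euclid(4, 1) = euclid(1, 0)
euclid(1, 0) = 1  (base case)

1


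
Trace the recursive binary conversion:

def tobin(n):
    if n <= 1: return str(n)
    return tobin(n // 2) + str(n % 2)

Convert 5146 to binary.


tobin(5146) = tobin(2573) + '0'
tobin(2573) = tobin(1286) + '1'
tobin(1286) = tobin(643) + '0'
tobin(643) = tobin(321) + '1'
tobin(321) = tobin(160) + '1'
tobin(160) = tobin(80) + '0'
tobin(80) = tobin(40) + '0'
tobin(40) = tobin(20) + '0'
tobin(20) = tobin(10) + '0'
tobin(10) = tobin(5) + '0'
tobin(5) = tobin(2) + '1'
tobin(2) = tobin(1) + '0'
tobin(1) = '1'  (base case)
Concatenating: '1' + '0' + '1' + '0' + '0' + '0' + '0' + '0' + '1' + '1' + '0' + '1' + '0' = '1010000011010'

1010000011010


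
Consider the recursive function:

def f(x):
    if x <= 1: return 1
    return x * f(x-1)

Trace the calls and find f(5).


f(5)
= 5 * f(4)
= 5 * 4 * f(3)
= 5 * 4 * 3 * f(2)
= 5 * 4 * 3 * 2 * f(1)
= 5 * 4 * 3 * 2 * 1
= 120

120


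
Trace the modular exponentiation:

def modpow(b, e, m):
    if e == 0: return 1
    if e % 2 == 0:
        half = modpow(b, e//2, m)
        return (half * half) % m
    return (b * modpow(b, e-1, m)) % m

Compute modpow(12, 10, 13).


modpow(12, 10, 13): e is even, compute modpow(12, 5, 13)
  modpow(12, 5, 13): e is odd, compute modpow(12, 4, 13)
    modpow(12, 4, 13): e is even, compute modpow(12, 2, 13)
      modpow(12, 2, 13): e is even, compute modpow(12, 1, 13)
        modpow(12, 1, 13): e is odd, compute modpow(12, 0, 13)
          modpow(12, 0, 13) = 1
        (12 * 1) % 13 = 12
      half=12, (12*12) % 13 = 1
    half=1, (1*1) % 13 = 1
  (12 * 1) % 13 = 12
half=12, (12*12) % 13 = 1

1


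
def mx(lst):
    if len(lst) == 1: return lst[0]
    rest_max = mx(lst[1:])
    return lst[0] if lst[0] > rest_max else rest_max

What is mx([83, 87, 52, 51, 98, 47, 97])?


mx([83, 87, 52, 51, 98, 47, 97]): compare 83 with mx([87, 52, 51, 98, 47, 97])
mx([87, 52, 51, 98, 47, 97]): compare 87 with mx([52, 51, 98, 47, 97])
mx([52, 51, 98, 47, 97]): compare 52 with mx([51, 98, 47, 97])
mx([51, 98, 47, 97]): compare 51 with mx([98, 47, 97])
mx([98, 47, 97]): compare 98 with mx([47, 97])
mx([47, 97]): compare 47 with mx([97])
mx([97]) = 97  (base case)
Compare 47 with 97 -> 97
Compare 98 with 97 -> 98
Compare 51 with 98 -> 98
Compare 52 with 98 -> 98
Compare 87 with 98 -> 98
Compare 83 with 98 -> 98

98


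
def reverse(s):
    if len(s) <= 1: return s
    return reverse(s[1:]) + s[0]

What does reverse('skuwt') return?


reverse('skuwt') = reverse('kuwt') + 's'
reverse('kuwt') = reverse('uwt') + 'k'
reverse('uwt') = reverse('wt') + 'u'
reverse('wt') = reverse('t') + 'w'
reverse('t') = 't'  (base case)
Concatenating: 't' + 'w' + 'u' + 'k' + 's' = 'twuks'

twuks


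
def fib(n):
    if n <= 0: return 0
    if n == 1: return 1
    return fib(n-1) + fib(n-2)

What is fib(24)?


Computing fib(24) bottom-up:
fib(0) = 0
fib(1) = 1
fib(2) = fib(1) + fib(0) = 1 + 0 = 1
fib(3) = fib(2) + fib(1) = 1 + 1 = 2
fib(4) = fib(3) + fib(2) = 2 + 1 = 3
fib(5) = fib(4) + fib(3) = 3 + 2 = 5
fib(6) = fib(5) + fib(4) = 5 + 3 = 8
fib(7) = fib(6) + fib(5) = 8 + 5 = 13
fib(8) = fib(7) + fib(6) = 13 + 8 = 21
fib(9) = fib(8) + fib(7) = 21 + 13 = 34
fib(10) = fib(9) + fib(8) = 34 + 21 = 55
fib(11) = fib(10) + fib(9) = 55 + 34 = 89
fib(12) = fib(11) + fib(10) = 89 + 55 = 144
fib(13) = fib(12) + fib(11) = 144 + 89 = 233
fib(14) = fib(13) + fib(12) = 233 + 144 = 377
fib(15) = fib(14) + fib(13) = 377 + 233 = 610
fib(16) = fib(15) + fib(14) = 610 + 377 = 987
fib(17) = fib(16) + fib(15) = 987 + 610 = 1597
fib(18) = fib(17) + fib(16) = 1597 + 987 = 2584
fib(19) = fib(18) + fib(17) = 2584 + 1597 = 4181
fib(20) = fib(19) + fib(18) = 4181 + 2584 = 6765
fib(21) = fib(20) + fib(19) = 6765 + 4181 = 10946
fib(22) = fib(21) + fib(20) = 10946 + 6765 = 17711
fib(23) = fib(22) + fib(21) = 17711 + 10946 = 28657
fib(24) = fib(23) + fib(22) = 28657 + 17711 = 46368

46368


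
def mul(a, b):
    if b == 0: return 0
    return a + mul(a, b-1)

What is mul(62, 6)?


mul(62, 6) = 62 + mul(62, 5)
mul(62, 5) = 62 + mul(62, 4)
mul(62, 4) = 62 + mul(62, 3)
mul(62, 3) = 62 + mul(62, 2)
mul(62, 2) = 62 + mul(62, 1)
mul(62, 1) = 62 + mul(62, 0)
mul(62, 0) = 0  (base case)
Total: 62 + 62 + 62 + 62 + 62 + 62 + 0 = 372

372


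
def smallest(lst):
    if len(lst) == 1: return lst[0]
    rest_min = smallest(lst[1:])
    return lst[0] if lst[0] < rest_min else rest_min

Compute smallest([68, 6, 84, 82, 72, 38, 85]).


smallest([68, 6, 84, 82, 72, 38, 85]): compare 68 with smallest([6, 84, 82, 72, 38, 85])
smallest([6, 84, 82, 72, 38, 85]): compare 6 with smallest([84, 82, 72, 38, 85])
smallest([84, 82, 72, 38, 85]): compare 84 with smallest([82, 72, 38, 85])
smallest([82, 72, 38, 85]): compare 82 with smallest([72, 38, 85])
smallest([72, 38, 85]): compare 72 with smallest([38, 85])
smallest([38, 85]): compare 38 with smallest([85])
smallest([85]) = 85  (base case)
Compare 38 with 85 -> 38
Compare 72 with 38 -> 38
Compare 82 with 38 -> 38
Compare 84 with 38 -> 38
Compare 6 with 38 -> 6
Compare 68 with 6 -> 6

6


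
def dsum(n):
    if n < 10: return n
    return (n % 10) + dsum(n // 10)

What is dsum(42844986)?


dsum(42844986) = 6 + dsum(4284498)
dsum(4284498) = 8 + dsum(428449)
dsum(428449) = 9 + dsum(42844)
dsum(42844) = 4 + dsum(4284)
dsum(4284) = 4 + dsum(428)
dsum(428) = 8 + dsum(42)
dsum(42) = 2 + dsum(4)
dsum(4) = 4  (base case)
Total: 6 + 8 + 9 + 4 + 4 + 8 + 2 + 4 = 45

45


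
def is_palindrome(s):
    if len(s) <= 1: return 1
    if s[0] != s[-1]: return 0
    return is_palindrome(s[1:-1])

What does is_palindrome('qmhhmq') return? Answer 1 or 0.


is_palindrome('qmhhmq'): s[0]='q' == s[-1]='q' -> check is_palindrome('mhhm')
is_palindrome('mhhm'): s[0]='m' == s[-1]='m' -> check is_palindrome('hh')
is_palindrome('hh'): s[0]='h' == s[-1]='h' -> check is_palindrome('')
is_palindrome(''): len <= 1 -> return 1  (base case)
Result: 1 (palindrome)

1


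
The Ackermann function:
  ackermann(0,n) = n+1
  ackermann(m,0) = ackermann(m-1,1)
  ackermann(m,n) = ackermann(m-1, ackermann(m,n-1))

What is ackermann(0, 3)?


ackermann(0, 3) = 4
Result: ackermann(0, 3) = 4

4


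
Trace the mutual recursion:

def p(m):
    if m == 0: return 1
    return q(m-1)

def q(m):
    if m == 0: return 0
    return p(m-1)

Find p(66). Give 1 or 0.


p(66) = q(65)
q(65) = p(64)
p(64) = q(63)
q(63) = p(62)
p(62) = q(61)
q(61) = p(60)
p(60) = q(59)
q(59) = p(58)
p(58) = q(57)
q(57) = p(56)
p(56) = q(55)
q(55) = p(54)
p(54) = q(53)
q(53) = p(52)
p(52) = q(51)
q(51) = p(50)
p(50) = q(49)
q(49) = p(48)
p(48) = q(47)
q(47) = p(46)
p(46) = q(45)
q(45) = p(44)
p(44) = q(43)
q(43) = p(42)
p(42) = q(41)
q(41) = p(40)
p(40) = q(39)
q(39) = p(38)
p(38) = q(37)
q(37) = p(36)
p(36) = q(35)
q(35) = p(34)
p(34) = q(33)
q(33) = p(32)
p(32) = q(31)
q(31) = p(30)
p(30) = q(29)
q(29) = p(28)
p(28) = q(27)
q(27) = p(26)
p(26) = q(25)
q(25) = p(24)
p(24) = q(23)
q(23) = p(22)
p(22) = q(21)
q(21) = p(20)
p(20) = q(19)
q(19) = p(18)
p(18) = q(17)
q(17) = p(16)
p(16) = q(15)
q(15) = p(14)
p(14) = q(13)
q(13) = p(12)
p(12) = q(11)
q(11) = p(10)
p(10) = q(9)
q(9) = p(8)
p(8) = q(7)
q(7) = p(6)
p(6) = q(5)
q(5) = p(4)
p(4) = q(3)
q(3) = p(2)
p(2) = q(1)
q(1) = p(0)
p(0) = 1  (base case)
Result: 1

1


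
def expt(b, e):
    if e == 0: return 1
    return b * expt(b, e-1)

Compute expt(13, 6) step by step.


expt(13, 6)
= 13 * expt(13, 5)
= 13 * 13 * expt(13, 4)
= 13 * 13 * 13 * expt(13, 3)
= 13 * 13 * 13 * 13 * expt(13, 2)
= 13 * 13 * 13 * 13 * 13 * expt(13, 1)
= 13 * 13 * 13 * 13 * 13 * 13 * expt(13, 0)
= 13 * 13 * 13 * 13 * 13 * 13 * 1
= 4826809

4826809


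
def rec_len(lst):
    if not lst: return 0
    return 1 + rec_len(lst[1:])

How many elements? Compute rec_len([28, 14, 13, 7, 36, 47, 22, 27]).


rec_len([28, 14, 13, 7, 36, 47, 22, 27]) = 1 + rec_len([14, 13, 7, 36, 47, 22, 27])
rec_len([14, 13, 7, 36, 47, 22, 27]) = 1 + rec_len([13, 7, 36, 47, 22, 27])
rec_len([13, 7, 36, 47, 22, 27]) = 1 + rec_len([7, 36, 47, 22, 27])
rec_len([7, 36, 47, 22, 27]) = 1 + rec_len([36, 47, 22, 27])
rec_len([36, 47, 22, 27]) = 1 + rec_len([47, 22, 27])
rec_len([47, 22, 27]) = 1 + rec_len([22, 27])
rec_len([22, 27]) = 1 + rec_len([27])
rec_len([27]) = 1 + rec_len([])
rec_len([]) = 0  (base case)
Unwinding: 1 + 1 + 1 + 1 + 1 + 1 + 1 + 1 + 0 = 8

8


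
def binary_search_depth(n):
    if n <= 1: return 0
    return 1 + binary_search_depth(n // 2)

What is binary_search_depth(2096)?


2096 / 2 = 1048
1048 / 2 = 524
524 / 2 = 262
262 / 2 = 131
131 / 2 = 65
65 / 2 = 32
32 / 2 = 16
16 / 2 = 8
8 / 2 = 4
4 / 2 = 2
2 / 2 = 1
Reached 1 after 11 halvings

11


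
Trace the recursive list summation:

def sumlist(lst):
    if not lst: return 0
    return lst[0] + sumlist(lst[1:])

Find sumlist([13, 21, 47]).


sumlist([13, 21, 47]) = 13 + sumlist([21, 47])
sumlist([21, 47]) = 21 + sumlist([47])
sumlist([47]) = 47 + sumlist([])
sumlist([]) = 0  (base case)
Total: 13 + 21 + 47 + 0 = 81

81


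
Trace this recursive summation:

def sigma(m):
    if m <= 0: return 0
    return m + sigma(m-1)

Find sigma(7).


sigma(7)
= 7 + 6 + 5 + 4 + 3 + 2 + 1 + sigma(0)
= 7 + 6 + 5 + 4 + 3 + 2 + 1 + 0
= 28

28


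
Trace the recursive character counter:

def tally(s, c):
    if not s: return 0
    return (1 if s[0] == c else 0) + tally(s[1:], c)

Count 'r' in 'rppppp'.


s[0]='r' == 'r' -> 1
s[0]='p' != 'r' -> 0
s[0]='p' != 'r' -> 0
s[0]='p' != 'r' -> 0
s[0]='p' != 'r' -> 0
s[0]='p' != 'r' -> 0
Sum: 1 + 0 + 0 + 0 + 0 + 0 = 1

1


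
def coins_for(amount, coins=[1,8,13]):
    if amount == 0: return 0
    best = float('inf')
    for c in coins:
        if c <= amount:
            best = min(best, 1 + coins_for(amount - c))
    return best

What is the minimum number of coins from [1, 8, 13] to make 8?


Building up with DP:
coins_for(0) = 0
coins_for(1) = min(1+coins_for(0)=1+0=1) = 1
coins_for(2) = min(1+coins_for(1)=1+1=2) = 2
coins_for(3) = min(1+coins_for(2)=1+2=3) = 3
coins_for(4) = min(1+coins_for(3)=1+3=4) = 4
coins_for(5) = min(1+coins_for(4)=1+4=5) = 5
coins_for(6) = min(1+coins_for(5)=1+5=6) = 6
coins_for(7) = min(1+coins_for(6)=1+6=7) = 7
coins_for(8) = min(1+coins_for(7)=1+7=8, 1+coins_for(0)=1+0=1) = 1

1


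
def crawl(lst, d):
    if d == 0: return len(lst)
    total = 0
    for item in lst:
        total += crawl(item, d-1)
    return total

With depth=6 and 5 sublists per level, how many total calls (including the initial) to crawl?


At depth 0 (root): 1 call
At depth 1: each of 1 parents calls crawl on 5 children = 5 calls
At depth 2: each of 5 parents calls crawl on 5 children = 25 calls
At depth 3: each of 25 parents calls crawl on 5 children = 125 calls
At depth 4: each of 125 parents calls crawl on 5 children = 625 calls
At depth 5: each of 625 parents calls crawl on 5 children = 3125 calls
At depth 6: each of 3125 parents calls crawl on 5 children = 15625 calls
Total: 1 + 5 + 25 + 125 + 625 + 3125 + 15625 = 19531

19531


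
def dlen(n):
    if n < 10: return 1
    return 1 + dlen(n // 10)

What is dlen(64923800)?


dlen(64923800) = 1 + dlen(6492380)
dlen(6492380) = 1 + dlen(649238)
dlen(649238) = 1 + dlen(64923)
dlen(64923) = 1 + dlen(6492)
dlen(6492) = 1 + dlen(649)
dlen(649) = 1 + dlen(64)
dlen(64) = 1 + dlen(6)
dlen(6) = 1  (base case: 6 < 10)
Unwinding: 1 + 1 + 1 + 1 + 1 + 1 + 1 + 1 = 8

8
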